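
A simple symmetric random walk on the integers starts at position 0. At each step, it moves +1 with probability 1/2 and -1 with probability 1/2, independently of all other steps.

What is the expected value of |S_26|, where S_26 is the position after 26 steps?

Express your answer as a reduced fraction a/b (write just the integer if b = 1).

S_26 takes values m ≡ 0 (mod 2) with |m| ≤ 26; P(S_26=m) = C(26,(26+m)/2)/2^26.
Total paths: 2^26 = 67108864
Distribution: P(S=-26)=1/67108864, P(S=-24)=26/67108864, P(S=-22)=325/67108864, P(S=-20)=2600/67108864, P(S=-18)=14950/67108864, P(S=-16)=65780/67108864, P(S=-14)=230230/67108864, P(S=-12)=657800/67108864, P(S=-10)=1562275/67108864, P(S=-8)=3124550/67108864, P(S=-6)=5311735/67108864, P(S=-4)=7726160/67108864, P(S=-2)=9657700/67108864, P(S=0)=10400600/67108864, P(S=2)=9657700/67108864, P(S=4)=7726160/67108864, P(S=6)=5311735/67108864, P(S=8)=3124550/67108864, P(S=10)=1562275/67108864, P(S=12)=657800/67108864, P(S=14)=230230/67108864, P(S=16)=65780/67108864, P(S=18)=14950/67108864, P(S=20)=2600/67108864, P(S=22)=325/67108864, P(S=24)=26/67108864, P(S=26)=1/67108864
E[|S_26|] = Σ_m |m|·P(S_26=m) = 270415600/67108864 = 16900975/4194304

Answer: 16900975/4194304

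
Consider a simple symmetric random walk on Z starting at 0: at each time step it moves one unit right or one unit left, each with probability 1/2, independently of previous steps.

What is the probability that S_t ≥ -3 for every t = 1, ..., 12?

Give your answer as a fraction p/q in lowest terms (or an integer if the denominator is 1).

Answer: 3003/4096

Derivation:
Let f(t,s) = #length-t paths at position s with S_1..S_t all ≥ -3.
f(t,s) = f(t-1,s-1) + f(t-1,s+1) for s ≥ -3; f(t,s) = 0 for s < -3.
t=0: f(0,0)=1
t=1: f(1,-1)=1 f(1,1)=1
t=2: f(2,-2)=1 f(2,0)=2 f(2,2)=1
t=3: f(3,-3)=1 f(3,-1)=3 f(3,1)=3 f(3,3)=1
t=4: f(4,-2)=4 f(4,0)=6 f(4,2)=4 f(4,4)=1
t=5: f(5,-3)=4 f(5,-1)=10 f(5,1)=10 f(5,3)=5 f(5,5)=1
t=6: f(6,-2)=14 f(6,0)=20 f(6,2)=15 f(6,4)=6 f(6,6)=1
t=7: f(7,-3)=14 f(7,-1)=34 f(7,1)=35 f(7,3)=21 f(7,5)=7 f(7,7)=1
t=8: f(8,-2)=48 f(8,0)=69 f(8,2)=56 f(8,4)=28 f(8,6)=8 f(8,8)=1
t=9: f(9,-3)=48 f(9,-1)=117 f(9,1)=125 f(9,3)=84 f(9,5)=36 f(9,7)=9 f(9,9)=1
t=10: f(10,-2)=165 f(10,0)=242 f(10,2)=209 f(10,4)=120 f(10,6)=45 f(10,8)=10 f(10,10)=1
t=11: f(11,-3)=165 f(11,-1)=407 f(11,1)=451 f(11,3)=329 f(11,5)=165 f(11,7)=55 f(11,9)=11 f(11,11)=1
t=12: f(12,-2)=572 f(12,0)=858 f(12,2)=780 f(12,4)=494 f(12,6)=220 f(12,8)=66 f(12,10)=12 f(12,12)=1
Σ_s f(12,s) = 3003
P = 3003/4096 = 3003/4096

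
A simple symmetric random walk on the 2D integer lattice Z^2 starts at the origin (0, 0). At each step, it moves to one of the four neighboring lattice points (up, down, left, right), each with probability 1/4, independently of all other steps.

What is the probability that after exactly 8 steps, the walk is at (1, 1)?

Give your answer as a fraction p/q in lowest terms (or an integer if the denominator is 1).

Let h be the number of horizontal steps (so 8-h are vertical). To end at (1,1) need (h+1)/2 right-steps and ((8-h)+1)/2 up-steps.
Sum over h with 1 ≤ h ≤ 7, h ≡ 1 (mod 2), 8-h ≡ 1 (mod 2):
h=1: C(8,1)·C(1,1)·C(7,4) = 8·1·35 = 280
h=3: C(8,3)·C(3,2)·C(5,3) = 56·3·10 = 1680
h=5: C(8,5)·C(5,3)·C(3,2) = 56·10·3 = 1680
h=7: C(8,7)·C(7,4)·C(1,1) = 8·35·1 = 280
Total favorable: 3920
Total paths: 4^8 = 65536
P = 3920/65536 = 245/4096

Answer: 245/4096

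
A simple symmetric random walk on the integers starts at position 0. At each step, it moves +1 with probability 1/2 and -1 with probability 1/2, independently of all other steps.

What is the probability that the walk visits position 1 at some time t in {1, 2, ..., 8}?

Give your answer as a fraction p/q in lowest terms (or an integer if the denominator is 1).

Answer: 93/128

Derivation:
Count via complement. Let g(t,s) = #length-t paths at position s with S_1..S_t all ≠ 1.
g(t,s) = g(t-1,s-1) + g(t-1,s+1) for s ≠ 1; g(t,1) = 0.
t=0: g(0,0)=1
t=1: g(1,-1)=1
t=2: g(2,-2)=1 g(2,0)=1
t=3: g(3,-3)=1 g(3,-1)=2
t=4: g(4,-4)=1 g(4,-2)=3 g(4,0)=2
t=5: g(5,-5)=1 g(5,-3)=4 g(5,-1)=5
t=6: g(6,-6)=1 g(6,-4)=5 g(6,-2)=9 g(6,0)=5
t=7: g(7,-7)=1 g(7,-5)=6 g(7,-3)=14 g(7,-1)=14
t=8: g(8,-8)=1 g(8,-6)=7 g(8,-4)=20 g(8,-2)=28 g(8,0)=14
Paths never hitting 1: Σ_s g(8,s) = 70
Paths hitting 1: 2^8 - 70 = 186
P = 186/256 = 93/128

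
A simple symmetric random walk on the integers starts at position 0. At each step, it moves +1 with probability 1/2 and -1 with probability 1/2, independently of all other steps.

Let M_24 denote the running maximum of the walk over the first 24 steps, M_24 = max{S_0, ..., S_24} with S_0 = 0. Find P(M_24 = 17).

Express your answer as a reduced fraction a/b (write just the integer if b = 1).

Answer: 253/2097152

Derivation:
Let M_24 = max(S_0,...,S_24). Use the reflection principle: for j ≥ 1, #{paths with M_24 ≥ j} = #{S_24 ≥ j} + #{S_24 ≥ j+1}.
By reflection, #{M_24 ≥ 17} = #{S_24 ≥ 17} + #{S_24 ≥ 18} = 2325 + 2325 = 4650.
#{M_24 ≥ 18} = #{S_24 ≥ 18} + #{S_24 ≥ 19} = 2325 + 301 = 2626.
#{M_24 = 17} = 4650 - 2626 = 2024.
P(M_24 = 17) = 2024/16777216 = 253/2097152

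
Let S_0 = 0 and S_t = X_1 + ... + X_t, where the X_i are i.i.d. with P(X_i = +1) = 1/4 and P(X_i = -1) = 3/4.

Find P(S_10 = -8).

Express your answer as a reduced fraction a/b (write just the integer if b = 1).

Answer: 98415/524288

Derivation:
To reach position -8 after 10 steps: need 1 step of +1 and 9 steps of -1.
Number of such sequences: C(10,1) = 10
Each has probability (1/4)^1 · (3/4)^9 = 19683/1048576
P = 10 · 19683/1048576 = 98415/524288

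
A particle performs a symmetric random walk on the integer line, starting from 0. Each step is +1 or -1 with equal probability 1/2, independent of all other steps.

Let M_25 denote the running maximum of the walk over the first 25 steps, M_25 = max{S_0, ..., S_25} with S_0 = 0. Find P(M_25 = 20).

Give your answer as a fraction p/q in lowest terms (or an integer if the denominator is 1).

Answer: 75/8388608

Derivation:
Let M_25 = max(S_0,...,S_25). Use the reflection principle: for j ≥ 1, #{paths with M_25 ≥ j} = #{S_25 ≥ j} + #{S_25 ≥ j+1}.
By reflection, #{M_25 ≥ 20} = #{S_25 ≥ 20} + #{S_25 ≥ 21} = 326 + 326 = 652.
#{M_25 ≥ 21} = #{S_25 ≥ 21} + #{S_25 ≥ 22} = 326 + 26 = 352.
#{M_25 = 20} = 652 - 352 = 300.
P(M_25 = 20) = 300/33554432 = 75/8388608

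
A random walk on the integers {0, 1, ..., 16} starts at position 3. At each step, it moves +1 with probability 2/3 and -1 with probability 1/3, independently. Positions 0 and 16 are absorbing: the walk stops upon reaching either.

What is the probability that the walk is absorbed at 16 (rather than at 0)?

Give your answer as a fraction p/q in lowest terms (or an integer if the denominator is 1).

Answer: 57344/65535

Derivation:
Biased walk: p = 2/3, q = 1/3, r = q/p = 1/2
Gambler's ruin: P(hit 16 before 0 | start at 3) = (1 - r^a)/(1 - r^N)
r^3 = 1/8; r^16 = 1/65536
P = (1 - 1/8) / (1 - 1/65536) = 7/8 / 65535/65536 = 57344/65535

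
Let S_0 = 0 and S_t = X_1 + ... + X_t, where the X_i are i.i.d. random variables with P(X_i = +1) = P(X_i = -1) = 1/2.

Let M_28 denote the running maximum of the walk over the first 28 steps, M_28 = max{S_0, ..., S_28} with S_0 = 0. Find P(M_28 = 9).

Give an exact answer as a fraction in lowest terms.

Let M_28 = max(S_0,...,S_28). Use the reflection principle: for j ≥ 1, #{paths with M_28 ≥ j} = #{S_28 ≥ j} + #{S_28 ≥ j+1}.
By reflection, #{M_28 ≥ 9} = #{S_28 ≥ 9} + #{S_28 ≥ 10} = 11698223 + 11698223 = 23396446.
#{M_28 ≥ 10} = #{S_28 ≥ 10} + #{S_28 ≥ 11} = 11698223 + 4791323 = 16489546.
#{M_28 = 9} = 23396446 - 16489546 = 6906900.
P(M_28 = 9) = 6906900/268435456 = 1726725/67108864

Answer: 1726725/67108864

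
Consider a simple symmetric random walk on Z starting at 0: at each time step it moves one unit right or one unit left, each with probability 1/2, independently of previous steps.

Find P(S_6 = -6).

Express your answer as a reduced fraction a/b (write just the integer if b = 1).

Answer: 1/64

Derivation:
To reach position -6 after 6 steps: need 0 steps of +1 and 6 of -1.
Favorable paths: C(6,0) = 1
Total paths: 2^6 = 64
P = 1/64 = 1/64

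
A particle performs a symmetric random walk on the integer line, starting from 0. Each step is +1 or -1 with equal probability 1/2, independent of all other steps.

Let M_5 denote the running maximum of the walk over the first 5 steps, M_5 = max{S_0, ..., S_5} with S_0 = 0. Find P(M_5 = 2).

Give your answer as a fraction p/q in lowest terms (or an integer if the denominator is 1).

Answer: 5/32

Derivation:
Let M_5 = max(S_0,...,S_5). Use the reflection principle: for j ≥ 1, #{paths with M_5 ≥ j} = #{S_5 ≥ j} + #{S_5 ≥ j+1}.
By reflection, #{M_5 ≥ 2} = #{S_5 ≥ 2} + #{S_5 ≥ 3} = 6 + 6 = 12.
#{M_5 ≥ 3} = #{S_5 ≥ 3} + #{S_5 ≥ 4} = 6 + 1 = 7.
#{M_5 = 2} = 12 - 7 = 5.
P(M_5 = 2) = 5/32 = 5/32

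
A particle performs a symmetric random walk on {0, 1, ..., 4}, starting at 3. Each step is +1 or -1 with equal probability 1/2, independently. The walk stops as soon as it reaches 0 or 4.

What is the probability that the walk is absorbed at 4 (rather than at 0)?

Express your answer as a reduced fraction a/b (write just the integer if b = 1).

Answer: 3/4

Derivation:
Symmetric walk (p = 1/2): the harmonic-function argument gives P(hit 4 before 0 | start at 3) = a/N.
P = 3/4 = 3/4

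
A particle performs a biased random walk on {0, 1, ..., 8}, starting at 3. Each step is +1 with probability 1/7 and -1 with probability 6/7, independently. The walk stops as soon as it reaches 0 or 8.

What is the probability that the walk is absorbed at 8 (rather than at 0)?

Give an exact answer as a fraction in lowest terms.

Answer: 43/335923

Derivation:
Biased walk: p = 1/7, q = 6/7, r = q/p = 6
Gambler's ruin: P(hit 8 before 0 | start at 3) = (1 - r^a)/(1 - r^N)
r^3 = 216; r^8 = 1679616
P = (1 - 216) / (1 - 1679616) = -215 / -1679615 = 43/335923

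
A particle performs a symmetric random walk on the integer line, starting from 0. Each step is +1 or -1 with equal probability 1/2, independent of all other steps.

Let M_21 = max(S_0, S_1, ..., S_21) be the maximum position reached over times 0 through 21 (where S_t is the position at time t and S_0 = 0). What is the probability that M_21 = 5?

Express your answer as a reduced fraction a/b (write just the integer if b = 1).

Let M_21 = max(S_0,...,S_21). Use the reflection principle: for j ≥ 1, #{paths with M_21 ≥ j} = #{S_21 ≥ j} + #{S_21 ≥ j+1}.
By reflection, #{M_21 ≥ 5} = #{S_21 ≥ 5} + #{S_21 ≥ 6} = 401930 + 198440 = 600370.
#{M_21 ≥ 6} = #{S_21 ≥ 6} + #{S_21 ≥ 7} = 198440 + 198440 = 396880.
#{M_21 = 5} = 600370 - 396880 = 203490.
P(M_21 = 5) = 203490/2097152 = 101745/1048576

Answer: 101745/1048576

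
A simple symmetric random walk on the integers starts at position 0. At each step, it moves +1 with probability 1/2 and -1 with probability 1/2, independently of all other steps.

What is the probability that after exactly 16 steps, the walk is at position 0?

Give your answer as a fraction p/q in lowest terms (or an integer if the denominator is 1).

To return to 0 after 16 steps: need exactly 8 steps of +1 and 8 of -1.
Favorable paths: C(16,8) = 12870
Total paths: 2^16 = 65536
P = 12870/65536 = 6435/32768

Answer: 6435/32768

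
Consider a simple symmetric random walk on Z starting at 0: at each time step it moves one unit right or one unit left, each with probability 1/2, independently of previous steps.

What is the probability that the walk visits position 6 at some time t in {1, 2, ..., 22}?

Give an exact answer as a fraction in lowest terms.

Answer: 440485/2097152

Derivation:
Count via complement. Let g(t,s) = #length-t paths at position s with S_1..S_t all ≠ 6.
g(t,s) = g(t-1,s-1) + g(t-1,s+1) for s ≠ 6; g(t,6) = 0.
t=0: g(0,0)=1
t=1: g(1,-1)=1 g(1,1)=1
t=2: g(2,-2)=1 g(2,0)=2 g(2,2)=1
t=3: g(3,-3)=1 g(3,-1)=3 g(3,1)=3 g(3,3)=1
t=4: g(4,-4)=1 g(4,-2)=4 g(4,0)=6 g(4,2)=4 g(4,4)=1
t=5: g(5,-5)=1 g(5,-3)=5 g(5,-1)=10 g(5,1)=10 g(5,3)=5 g(5,5)=1
t=6: g(6,-6)=1 g(6,-4)=6 g(6,-2)=15 g(6,0)=20 g(6,2)=15 g(6,4)=6
t=7: g(7,-7)=1 g(7,-5)=7 g(7,-3)=21 g(7,-1)=35 g(7,1)=35 g(7,3)=21 g(7,5)=6
t=8: g(8,-8)=1 g(8,-6)=8 g(8,-4)=28 g(8,-2)=56 g(8,0)=70 g(8,2)=56 g(8,4)=27
t=9: g(9,-9)=1 g(9,-7)=9 g(9,-5)=36 g(9,-3)=84 g(9,-1)=126 g(9,1)=126 g(9,3)=83 g(9,5)=27
t=10: g(10,-10)=1 g(10,-8)=10 g(10,-6)=45 g(10,-4)=120 g(10,-2)=210 g(10,0)=252 g(10,2)=209 g(10,4)=110
t=11: g(11,-11)=1 g(11,-9)=11 g(11,-7)=55 g(11,-5)=165 g(11,-3)=330 g(11,-1)=462 g(11,1)=461 g(11,3)=319 g(11,5)=110
t=12: g(12,-12)=1 g(12,-10)=12 g(12,-8)=66 g(12,-6)=220 g(12,-4)=495 g(12,-2)=792 g(12,0)=923 g(12,2)=780 g(12,4)=429
t=13: g(13,-13)=1 g(13,-11)=13 g(13,-9)=78 g(13,-7)=286 g(13,-5)=715 g(13,-3)=1287 g(13,-1)=1715 g(13,1)=1703 g(13,3)=1209 g(13,5)=429
t=14: g(14,-14)=1 g(14,-12)=14 g(14,-10)=91 g(14,-8)=364 g(14,-6)=1001 g(14,-4)=2002 g(14,-2)=3002 g(14,0)=3418 g(14,2)=2912 g(14,4)=1638
t=15: g(15,-15)=1 g(15,-13)=15 g(15,-11)=105 g(15,-9)=455 g(15,-7)=1365 g(15,-5)=3003 g(15,-3)=5004 g(15,-1)=6420 g(15,1)=6330 g(15,3)=4550 g(15,5)=1638
t=16: g(16,-16)=1 g(16,-14)=16 g(16,-12)=120 g(16,-10)=560 g(16,-8)=1820 g(16,-6)=4368 g(16,-4)=8007 g(16,-2)=11424 g(16,0)=12750 g(16,2)=10880 g(16,4)=6188
t=17: g(17,-17)=1 g(17,-15)=17 g(17,-13)=136 g(17,-11)=680 g(17,-9)=2380 g(17,-7)=6188 g(17,-5)=12375 g(17,-3)=19431 g(17,-1)=24174 g(17,1)=23630 g(17,3)=17068 g(17,5)=6188
t=18: g(18,-18)=1 g(18,-16)=18 g(18,-14)=153 g(18,-12)=816 g(18,-10)=3060 g(18,-8)=8568 g(18,-6)=18563 g(18,-4)=31806 g(18,-2)=43605 g(18,0)=47804 g(18,2)=40698 g(18,4)=23256
t=19: g(19,-19)=1 g(19,-17)=19 g(19,-15)=171 g(19,-13)=969 g(19,-11)=3876 g(19,-9)=11628 g(19,-7)=27131 g(19,-5)=50369 g(19,-3)=75411 g(19,-1)=91409 g(19,1)=88502 g(19,3)=63954 g(19,5)=23256
t=20: g(20,-20)=1 g(20,-18)=20 g(20,-16)=190 g(20,-14)=1140 g(20,-12)=4845 g(20,-10)=15504 g(20,-8)=38759 g(20,-6)=77500 g(20,-4)=125780 g(20,-2)=166820 g(20,0)=179911 g(20,2)=152456 g(20,4)=87210
t=21: g(21,-21)=1 g(21,-19)=21 g(21,-17)=210 g(21,-15)=1330 g(21,-13)=5985 g(21,-11)=20349 g(21,-9)=54263 g(21,-7)=116259 g(21,-5)=203280 g(21,-3)=292600 g(21,-1)=346731 g(21,1)=332367 g(21,3)=239666 g(21,5)=87210
t=22: g(22,-22)=1 g(22,-20)=22 g(22,-18)=231 g(22,-16)=1540 g(22,-14)=7315 g(22,-12)=26334 g(22,-10)=74612 g(22,-8)=170522 g(22,-6)=319539 g(22,-4)=495880 g(22,-2)=639331 g(22,0)=679098 g(22,2)=572033 g(22,4)=326876
Paths never hitting 6: Σ_s g(22,s) = 3313334
Paths hitting 6: 2^22 - 3313334 = 880970
P = 880970/4194304 = 440485/2097152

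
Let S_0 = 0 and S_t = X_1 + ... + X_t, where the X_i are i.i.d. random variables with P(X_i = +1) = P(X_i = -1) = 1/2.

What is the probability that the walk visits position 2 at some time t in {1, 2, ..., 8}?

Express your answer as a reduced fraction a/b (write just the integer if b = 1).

Count via complement. Let g(t,s) = #length-t paths at position s with S_1..S_t all ≠ 2.
g(t,s) = g(t-1,s-1) + g(t-1,s+1) for s ≠ 2; g(t,2) = 0.
t=0: g(0,0)=1
t=1: g(1,-1)=1 g(1,1)=1
t=2: g(2,-2)=1 g(2,0)=2
t=3: g(3,-3)=1 g(3,-1)=3 g(3,1)=2
t=4: g(4,-4)=1 g(4,-2)=4 g(4,0)=5
t=5: g(5,-5)=1 g(5,-3)=5 g(5,-1)=9 g(5,1)=5
t=6: g(6,-6)=1 g(6,-4)=6 g(6,-2)=14 g(6,0)=14
t=7: g(7,-7)=1 g(7,-5)=7 g(7,-3)=20 g(7,-1)=28 g(7,1)=14
t=8: g(8,-8)=1 g(8,-6)=8 g(8,-4)=27 g(8,-2)=48 g(8,0)=42
Paths never hitting 2: Σ_s g(8,s) = 126
Paths hitting 2: 2^8 - 126 = 130
P = 130/256 = 65/128

Answer: 65/128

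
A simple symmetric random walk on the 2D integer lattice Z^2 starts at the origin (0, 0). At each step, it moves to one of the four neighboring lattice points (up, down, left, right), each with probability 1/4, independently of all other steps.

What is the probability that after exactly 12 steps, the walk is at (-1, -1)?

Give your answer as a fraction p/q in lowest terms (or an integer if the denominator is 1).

Answer: 22869/524288

Derivation:
Let h be the number of horizontal steps (so 12-h are vertical). To end at (-1,-1) need (h-1)/2 right-steps and ((12-h)-1)/2 up-steps.
Sum over h with 1 ≤ h ≤ 11, h ≡ 1 (mod 2), 12-h ≡ 1 (mod 2):
h=1: C(12,1)·C(1,0)·C(11,5) = 12·1·462 = 5544
h=3: C(12,3)·C(3,1)·C(9,4) = 220·3·126 = 83160
h=5: C(12,5)·C(5,2)·C(7,3) = 792·10·35 = 277200
h=7: C(12,7)·C(7,3)·C(5,2) = 792·35·10 = 277200
h=9: C(12,9)·C(9,4)·C(3,1) = 220·126·3 = 83160
h=11: C(12,11)·C(11,5)·C(1,0) = 12·462·1 = 5544
Total favorable: 731808
Total paths: 4^12 = 16777216
P = 731808/16777216 = 22869/524288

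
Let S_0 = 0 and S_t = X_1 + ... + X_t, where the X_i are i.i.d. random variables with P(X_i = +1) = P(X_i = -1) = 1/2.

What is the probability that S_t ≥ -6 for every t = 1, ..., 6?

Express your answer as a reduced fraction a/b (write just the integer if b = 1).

Answer: 1

Derivation:
Let f(t,s) = #length-t paths at position s with S_1..S_t all ≥ -6.
f(t,s) = f(t-1,s-1) + f(t-1,s+1) for s ≥ -6; f(t,s) = 0 for s < -6.
t=0: f(0,0)=1
t=1: f(1,-1)=1 f(1,1)=1
t=2: f(2,-2)=1 f(2,0)=2 f(2,2)=1
t=3: f(3,-3)=1 f(3,-1)=3 f(3,1)=3 f(3,3)=1
t=4: f(4,-4)=1 f(4,-2)=4 f(4,0)=6 f(4,2)=4 f(4,4)=1
t=5: f(5,-5)=1 f(5,-3)=5 f(5,-1)=10 f(5,1)=10 f(5,3)=5 f(5,5)=1
t=6: f(6,-6)=1 f(6,-4)=6 f(6,-2)=15 f(6,0)=20 f(6,2)=15 f(6,4)=6 f(6,6)=1
Σ_s f(6,s) = 64
P = 64/64 = 1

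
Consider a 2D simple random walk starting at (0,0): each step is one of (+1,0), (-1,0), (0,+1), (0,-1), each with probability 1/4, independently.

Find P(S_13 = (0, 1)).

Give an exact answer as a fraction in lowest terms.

Let h be the number of horizontal steps (so 13-h are vertical). To end at (0,1) need (h+0)/2 right-steps and ((13-h)+1)/2 up-steps.
Sum over h with 0 ≤ h ≤ 12, h ≡ 0 (mod 2), 13-h ≡ 1 (mod 2):
h=0: C(13,0)·C(0,0)·C(13,7) = 1·1·1716 = 1716
h=2: C(13,2)·C(2,1)·C(11,6) = 78·2·462 = 72072
h=4: C(13,4)·C(4,2)·C(9,5) = 715·6·126 = 540540
h=6: C(13,6)·C(6,3)·C(7,4) = 1716·20·35 = 1201200
h=8: C(13,8)·C(8,4)·C(5,3) = 1287·70·10 = 900900
h=10: C(13,10)·C(10,5)·C(3,2) = 286·252·3 = 216216
h=12: C(13,12)·C(12,6)·C(1,1) = 13·924·1 = 12012
Total favorable: 2944656
Total paths: 4^13 = 67108864
P = 2944656/67108864 = 184041/4194304

Answer: 184041/4194304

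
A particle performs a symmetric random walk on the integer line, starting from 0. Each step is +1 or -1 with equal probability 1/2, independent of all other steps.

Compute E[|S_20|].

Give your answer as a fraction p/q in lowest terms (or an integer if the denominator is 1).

S_20 takes values m ≡ 0 (mod 2) with |m| ≤ 20; P(S_20=m) = C(20,(20+m)/2)/2^20.
Total paths: 2^20 = 1048576
Distribution: P(S=-20)=1/1048576, P(S=-18)=20/1048576, P(S=-16)=190/1048576, P(S=-14)=1140/1048576, P(S=-12)=4845/1048576, P(S=-10)=15504/1048576, P(S=-8)=38760/1048576, P(S=-6)=77520/1048576, P(S=-4)=125970/1048576, P(S=-2)=167960/1048576, P(S=0)=184756/1048576, P(S=2)=167960/1048576, P(S=4)=125970/1048576, P(S=6)=77520/1048576, P(S=8)=38760/1048576, P(S=10)=15504/1048576, P(S=12)=4845/1048576, P(S=14)=1140/1048576, P(S=16)=190/1048576, P(S=18)=20/1048576, P(S=20)=1/1048576
E[|S_20|] = Σ_m |m|·P(S_20=m) = 3695120/1048576 = 230945/65536

Answer: 230945/65536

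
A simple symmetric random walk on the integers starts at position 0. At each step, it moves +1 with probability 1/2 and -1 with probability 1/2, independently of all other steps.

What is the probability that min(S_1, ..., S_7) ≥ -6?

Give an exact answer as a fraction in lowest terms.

Answer: 127/128

Derivation:
Let f(t,s) = #length-t paths at position s with S_1..S_t all ≥ -6.
f(t,s) = f(t-1,s-1) + f(t-1,s+1) for s ≥ -6; f(t,s) = 0 for s < -6.
t=0: f(0,0)=1
t=1: f(1,-1)=1 f(1,1)=1
t=2: f(2,-2)=1 f(2,0)=2 f(2,2)=1
t=3: f(3,-3)=1 f(3,-1)=3 f(3,1)=3 f(3,3)=1
t=4: f(4,-4)=1 f(4,-2)=4 f(4,0)=6 f(4,2)=4 f(4,4)=1
t=5: f(5,-5)=1 f(5,-3)=5 f(5,-1)=10 f(5,1)=10 f(5,3)=5 f(5,5)=1
t=6: f(6,-6)=1 f(6,-4)=6 f(6,-2)=15 f(6,0)=20 f(6,2)=15 f(6,4)=6 f(6,6)=1
t=7: f(7,-5)=7 f(7,-3)=21 f(7,-1)=35 f(7,1)=35 f(7,3)=21 f(7,5)=7 f(7,7)=1
Σ_s f(7,s) = 127
P = 127/128 = 127/128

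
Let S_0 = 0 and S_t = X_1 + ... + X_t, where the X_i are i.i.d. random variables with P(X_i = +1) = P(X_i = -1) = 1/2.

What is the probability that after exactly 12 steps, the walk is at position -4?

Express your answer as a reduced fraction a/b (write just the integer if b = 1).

Answer: 495/4096

Derivation:
To reach position -4 after 12 steps: need 4 steps of +1 and 8 of -1.
Favorable paths: C(12,4) = 495
Total paths: 2^12 = 4096
P = 495/4096 = 495/4096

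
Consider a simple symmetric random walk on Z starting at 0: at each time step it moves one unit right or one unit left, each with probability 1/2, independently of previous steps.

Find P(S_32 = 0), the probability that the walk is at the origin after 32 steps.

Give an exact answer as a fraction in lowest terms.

To return to 0 after 32 steps: need exactly 16 steps of +1 and 16 of -1.
Favorable paths: C(32,16) = 601080390
Total paths: 2^32 = 4294967296
P = 601080390/4294967296 = 300540195/2147483648

Answer: 300540195/2147483648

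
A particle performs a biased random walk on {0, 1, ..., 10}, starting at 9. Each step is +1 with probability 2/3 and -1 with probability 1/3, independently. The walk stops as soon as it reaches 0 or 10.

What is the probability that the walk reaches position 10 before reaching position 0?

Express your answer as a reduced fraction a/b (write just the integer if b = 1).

Biased walk: p = 2/3, q = 1/3, r = q/p = 1/2
Gambler's ruin: P(hit 10 before 0 | start at 9) = (1 - r^a)/(1 - r^N)
r^9 = 1/512; r^10 = 1/1024
P = (1 - 1/512) / (1 - 1/1024) = 511/512 / 1023/1024 = 1022/1023

Answer: 1022/1023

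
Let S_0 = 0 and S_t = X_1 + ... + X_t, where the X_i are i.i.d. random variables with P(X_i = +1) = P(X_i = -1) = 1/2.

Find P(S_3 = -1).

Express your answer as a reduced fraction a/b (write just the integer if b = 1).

To reach position -1 after 3 steps: need 1 step of +1 and 2 of -1.
Favorable paths: C(3,1) = 3
Total paths: 2^3 = 8
P = 3/8 = 3/8

Answer: 3/8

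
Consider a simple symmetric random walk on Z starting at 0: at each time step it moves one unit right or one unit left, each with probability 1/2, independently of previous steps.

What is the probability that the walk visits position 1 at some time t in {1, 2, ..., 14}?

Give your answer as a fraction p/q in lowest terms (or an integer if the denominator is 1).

Answer: 1619/2048

Derivation:
Count via complement. Let g(t,s) = #length-t paths at position s with S_1..S_t all ≠ 1.
g(t,s) = g(t-1,s-1) + g(t-1,s+1) for s ≠ 1; g(t,1) = 0.
t=0: g(0,0)=1
t=1: g(1,-1)=1
t=2: g(2,-2)=1 g(2,0)=1
t=3: g(3,-3)=1 g(3,-1)=2
t=4: g(4,-4)=1 g(4,-2)=3 g(4,0)=2
t=5: g(5,-5)=1 g(5,-3)=4 g(5,-1)=5
t=6: g(6,-6)=1 g(6,-4)=5 g(6,-2)=9 g(6,0)=5
t=7: g(7,-7)=1 g(7,-5)=6 g(7,-3)=14 g(7,-1)=14
t=8: g(8,-8)=1 g(8,-6)=7 g(8,-4)=20 g(8,-2)=28 g(8,0)=14
t=9: g(9,-9)=1 g(9,-7)=8 g(9,-5)=27 g(9,-3)=48 g(9,-1)=42
t=10: g(10,-10)=1 g(10,-8)=9 g(10,-6)=35 g(10,-4)=75 g(10,-2)=90 g(10,0)=42
t=11: g(11,-11)=1 g(11,-9)=10 g(11,-7)=44 g(11,-5)=110 g(11,-3)=165 g(11,-1)=132
t=12: g(12,-12)=1 g(12,-10)=11 g(12,-8)=54 g(12,-6)=154 g(12,-4)=275 g(12,-2)=297 g(12,0)=132
t=13: g(13,-13)=1 g(13,-11)=12 g(13,-9)=65 g(13,-7)=208 g(13,-5)=429 g(13,-3)=572 g(13,-1)=429
t=14: g(14,-14)=1 g(14,-12)=13 g(14,-10)=77 g(14,-8)=273 g(14,-6)=637 g(14,-4)=1001 g(14,-2)=1001 g(14,0)=429
Paths never hitting 1: Σ_s g(14,s) = 3432
Paths hitting 1: 2^14 - 3432 = 12952
P = 12952/16384 = 1619/2048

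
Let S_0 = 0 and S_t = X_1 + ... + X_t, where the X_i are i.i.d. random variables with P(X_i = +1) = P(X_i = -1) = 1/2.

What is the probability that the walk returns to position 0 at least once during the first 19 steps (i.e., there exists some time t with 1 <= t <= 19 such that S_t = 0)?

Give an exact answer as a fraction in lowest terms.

Count via complement. Let g(t,s) = #length-t paths at position s with S_1..S_t all ≠ 0.
g(t,s) = g(t-1,s-1) + g(t-1,s+1) for s ≠ 0; g(t,0) = 0.
t=0: g(0,0)=1
t=1: g(1,-1)=1 g(1,1)=1
t=2: g(2,-2)=1 g(2,2)=1
t=3: g(3,-3)=1 g(3,-1)=1 g(3,1)=1 g(3,3)=1
t=4: g(4,-4)=1 g(4,-2)=2 g(4,2)=2 g(4,4)=1
t=5: g(5,-5)=1 g(5,-3)=3 g(5,-1)=2 g(5,1)=2 g(5,3)=3 g(5,5)=1
t=6: g(6,-6)=1 g(6,-4)=4 g(6,-2)=5 g(6,2)=5 g(6,4)=4 g(6,6)=1
t=7: g(7,-7)=1 g(7,-5)=5 g(7,-3)=9 g(7,-1)=5 g(7,1)=5 g(7,3)=9 g(7,5)=5 g(7,7)=1
t=8: g(8,-8)=1 g(8,-6)=6 g(8,-4)=14 g(8,-2)=14 g(8,2)=14 g(8,4)=14 g(8,6)=6 g(8,8)=1
t=9: g(9,-9)=1 g(9,-7)=7 g(9,-5)=20 g(9,-3)=28 g(9,-1)=14 g(9,1)=14 g(9,3)=28 g(9,5)=20 g(9,7)=7 g(9,9)=1
t=10: g(10,-10)=1 g(10,-8)=8 g(10,-6)=27 g(10,-4)=48 g(10,-2)=42 g(10,2)=42 g(10,4)=48 g(10,6)=27 g(10,8)=8 g(10,10)=1
t=11: g(11,-11)=1 g(11,-9)=9 g(11,-7)=35 g(11,-5)=75 g(11,-3)=90 g(11,-1)=42 g(11,1)=42 g(11,3)=90 g(11,5)=75 g(11,7)=35 g(11,9)=9 g(11,11)=1
t=12: g(12,-12)=1 g(12,-10)=10 g(12,-8)=44 g(12,-6)=110 g(12,-4)=165 g(12,-2)=132 g(12,2)=132 g(12,4)=165 g(12,6)=110 g(12,8)=44 g(12,10)=10 g(12,12)=1
t=13: g(13,-13)=1 g(13,-11)=11 g(13,-9)=54 g(13,-7)=154 g(13,-5)=275 g(13,-3)=297 g(13,-1)=132 g(13,1)=132 g(13,3)=297 g(13,5)=275 g(13,7)=154 g(13,9)=54 g(13,11)=11 g(13,13)=1
t=14: g(14,-14)=1 g(14,-12)=12 g(14,-10)=65 g(14,-8)=208 g(14,-6)=429 g(14,-4)=572 g(14,-2)=429 g(14,2)=429 g(14,4)=572 g(14,6)=429 g(14,8)=208 g(14,10)=65 g(14,12)=12 g(14,14)=1
t=15: g(15,-15)=1 g(15,-13)=13 g(15,-11)=77 g(15,-9)=273 g(15,-7)=637 g(15,-5)=1001 g(15,-3)=1001 g(15,-1)=429 g(15,1)=429 g(15,3)=1001 g(15,5)=1001 g(15,7)=637 g(15,9)=273 g(15,11)=77 g(15,13)=13 g(15,15)=1
t=16: g(16,-16)=1 g(16,-14)=14 g(16,-12)=90 g(16,-10)=350 g(16,-8)=910 g(16,-6)=1638 g(16,-4)=2002 g(16,-2)=1430 g(16,2)=1430 g(16,4)=2002 g(16,6)=1638 g(16,8)=910 g(16,10)=350 g(16,12)=90 g(16,14)=14 g(16,16)=1
t=17: g(17,-17)=1 g(17,-15)=15 g(17,-13)=104 g(17,-11)=440 g(17,-9)=1260 g(17,-7)=2548 g(17,-5)=3640 g(17,-3)=3432 g(17,-1)=1430 g(17,1)=1430 g(17,3)=3432 g(17,5)=3640 g(17,7)=2548 g(17,9)=1260 g(17,11)=440 g(17,13)=104 g(17,15)=15 g(17,17)=1
t=18: g(18,-18)=1 g(18,-16)=16 g(18,-14)=119 g(18,-12)=544 g(18,-10)=1700 g(18,-8)=3808 g(18,-6)=6188 g(18,-4)=7072 g(18,-2)=4862 g(18,2)=4862 g(18,4)=7072 g(18,6)=6188 g(18,8)=3808 g(18,10)=1700 g(18,12)=544 g(18,14)=119 g(18,16)=16 g(18,18)=1
t=19: g(19,-19)=1 g(19,-17)=17 g(19,-15)=135 g(19,-13)=663 g(19,-11)=2244 g(19,-9)=5508 g(19,-7)=9996 g(19,-5)=13260 g(19,-3)=11934 g(19,-1)=4862 g(19,1)=4862 g(19,3)=11934 g(19,5)=13260 g(19,7)=9996 g(19,9)=5508 g(19,11)=2244 g(19,13)=663 g(19,15)=135 g(19,17)=17 g(19,19)=1
Paths never hitting 0: Σ_s g(19,s) = 97240
Paths hitting 0: 2^19 - 97240 = 427048
P = 427048/524288 = 53381/65536

Answer: 53381/65536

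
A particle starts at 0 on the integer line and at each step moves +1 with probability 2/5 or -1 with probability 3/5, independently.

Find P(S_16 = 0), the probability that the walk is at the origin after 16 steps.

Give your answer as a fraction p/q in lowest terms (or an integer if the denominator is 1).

Answer: 4323331584/30517578125

Derivation:
To be at 0 after 16 steps: need exactly 8 steps of +1 and 8 of -1.
Number of such sequences: C(16,8) = 12870
Each has probability (2/5)^8 · (3/5)^8 = 1679616/152587890625
P = 12870 · 1679616/152587890625 = 4323331584/30517578125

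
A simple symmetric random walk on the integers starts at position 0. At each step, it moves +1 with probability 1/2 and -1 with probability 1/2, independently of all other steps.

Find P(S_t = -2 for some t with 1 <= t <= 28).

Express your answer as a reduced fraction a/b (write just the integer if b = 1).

Count via complement. Let g(t,s) = #length-t paths at position s with S_1..S_t all ≠ -2.
g(t,s) = g(t-1,s-1) + g(t-1,s+1) for s ≠ -2; g(t,-2) = 0.
t=0: g(0,0)=1
t=1: g(1,-1)=1 g(1,1)=1
t=2: g(2,0)=2 g(2,2)=1
t=3: g(3,-1)=2 g(3,1)=3 g(3,3)=1
t=4: g(4,0)=5 g(4,2)=4 g(4,4)=1
t=5: g(5,-1)=5 g(5,1)=9 g(5,3)=5 g(5,5)=1
t=6: g(6,0)=14 g(6,2)=14 g(6,4)=6 g(6,6)=1
t=7: g(7,-1)=14 g(7,1)=28 g(7,3)=20 g(7,5)=7 g(7,7)=1
t=8: g(8,0)=42 g(8,2)=48 g(8,4)=27 g(8,6)=8 g(8,8)=1
t=9: g(9,-1)=42 g(9,1)=90 g(9,3)=75 g(9,5)=35 g(9,7)=9 g(9,9)=1
t=10: g(10,0)=132 g(10,2)=165 g(10,4)=110 g(10,6)=44 g(10,8)=10 g(10,10)=1
t=11: g(11,-1)=132 g(11,1)=297 g(11,3)=275 g(11,5)=154 g(11,7)=54 g(11,9)=11 g(11,11)=1
t=12: g(12,0)=429 g(12,2)=572 g(12,4)=429 g(12,6)=208 g(12,8)=65 g(12,10)=12 g(12,12)=1
t=13: g(13,-1)=429 g(13,1)=1001 g(13,3)=1001 g(13,5)=637 g(13,7)=273 g(13,9)=77 g(13,11)=13 g(13,13)=1
t=14: g(14,0)=1430 g(14,2)=2002 g(14,4)=1638 g(14,6)=910 g(14,8)=350 g(14,10)=90 g(14,12)=14 g(14,14)=1
t=15: g(15,-1)=1430 g(15,1)=3432 g(15,3)=3640 g(15,5)=2548 g(15,7)=1260 g(15,9)=440 g(15,11)=104 g(15,13)=15 g(15,15)=1
t=16: g(16,0)=4862 g(16,2)=7072 g(16,4)=6188 g(16,6)=3808 g(16,8)=1700 g(16,10)=544 g(16,12)=119 g(16,14)=16 g(16,16)=1
t=17: g(17,-1)=4862 g(17,1)=11934 g(17,3)=13260 g(17,5)=9996 g(17,7)=5508 g(17,9)=2244 g(17,11)=663 g(17,13)=135 g(17,15)=17 g(17,17)=1
t=18: g(18,0)=16796 g(18,2)=25194 g(18,4)=23256 g(18,6)=15504 g(18,8)=7752 g(18,10)=2907 g(18,12)=798 g(18,14)=152 g(18,16)=18 g(18,18)=1
t=19: g(19,-1)=16796 g(19,1)=41990 g(19,3)=48450 g(19,5)=38760 g(19,7)=23256 g(19,9)=10659 g(19,11)=3705 g(19,13)=950 g(19,15)=170 g(19,17)=19 g(19,19)=1
t=20: g(20,0)=58786 g(20,2)=90440 g(20,4)=87210 g(20,6)=62016 g(20,8)=33915 g(20,10)=14364 g(20,12)=4655 g(20,14)=1120 g(20,16)=189 g(20,18)=20 g(20,20)=1
t=21: g(21,-1)=58786 g(21,1)=149226 g(21,3)=177650 g(21,5)=149226 g(21,7)=95931 g(21,9)=48279 g(21,11)=19019 g(21,13)=5775 g(21,15)=1309 g(21,17)=209 g(21,19)=21 g(21,21)=1
t=22: g(22,0)=208012 g(22,2)=326876 g(22,4)=326876 g(22,6)=245157 g(22,8)=144210 g(22,10)=67298 g(22,12)=24794 g(22,14)=7084 g(22,16)=1518 g(22,18)=230 g(22,20)=22 g(22,22)=1
t=23: g(23,-1)=208012 g(23,1)=534888 g(23,3)=653752 g(23,5)=572033 g(23,7)=389367 g(23,9)=211508 g(23,11)=92092 g(23,13)=31878 g(23,15)=8602 g(23,17)=1748 g(23,19)=252 g(23,21)=23 g(23,23)=1
t=24: g(24,0)=742900 g(24,2)=1188640 g(24,4)=1225785 g(24,6)=961400 g(24,8)=600875 g(24,10)=303600 g(24,12)=123970 g(24,14)=40480 g(24,16)=10350 g(24,18)=2000 g(24,20)=275 g(24,22)=24 g(24,24)=1
t=25: g(25,-1)=742900 g(25,1)=1931540 g(25,3)=2414425 g(25,5)=2187185 g(25,7)=1562275 g(25,9)=904475 g(25,11)=427570 g(25,13)=164450 g(25,15)=50830 g(25,17)=12350 g(25,19)=2275 g(25,21)=299 g(25,23)=25 g(25,25)=1
t=26: g(26,0)=2674440 g(26,2)=4345965 g(26,4)=4601610 g(26,6)=3749460 g(26,8)=2466750 g(26,10)=1332045 g(26,12)=592020 g(26,14)=215280 g(26,16)=63180 g(26,18)=14625 g(26,20)=2574 g(26,22)=324 g(26,24)=26 g(26,26)=1
t=27: g(27,-1)=2674440 g(27,1)=7020405 g(27,3)=8947575 g(27,5)=8351070 g(27,7)=6216210 g(27,9)=3798795 g(27,11)=1924065 g(27,13)=807300 g(27,15)=278460 g(27,17)=77805 g(27,19)=17199 g(27,21)=2898 g(27,23)=350 g(27,25)=27 g(27,27)=1
t=28: g(28,0)=9694845 g(28,2)=15967980 g(28,4)=17298645 g(28,6)=14567280 g(28,8)=10015005 g(28,10)=5722860 g(28,12)=2731365 g(28,14)=1085760 g(28,16)=356265 g(28,18)=95004 g(28,20)=20097 g(28,22)=3248 g(28,24)=377 g(28,26)=28 g(28,28)=1
Paths never hitting -2: Σ_s g(28,s) = 77558760
Paths hitting -2: 2^28 - 77558760 = 190876696
P = 190876696/268435456 = 23859587/33554432

Answer: 23859587/33554432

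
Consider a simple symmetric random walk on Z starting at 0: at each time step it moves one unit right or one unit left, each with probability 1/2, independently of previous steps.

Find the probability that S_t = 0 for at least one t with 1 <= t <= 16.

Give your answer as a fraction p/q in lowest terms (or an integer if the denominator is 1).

Answer: 26333/32768

Derivation:
Count via complement. Let g(t,s) = #length-t paths at position s with S_1..S_t all ≠ 0.
g(t,s) = g(t-1,s-1) + g(t-1,s+1) for s ≠ 0; g(t,0) = 0.
t=0: g(0,0)=1
t=1: g(1,-1)=1 g(1,1)=1
t=2: g(2,-2)=1 g(2,2)=1
t=3: g(3,-3)=1 g(3,-1)=1 g(3,1)=1 g(3,3)=1
t=4: g(4,-4)=1 g(4,-2)=2 g(4,2)=2 g(4,4)=1
t=5: g(5,-5)=1 g(5,-3)=3 g(5,-1)=2 g(5,1)=2 g(5,3)=3 g(5,5)=1
t=6: g(6,-6)=1 g(6,-4)=4 g(6,-2)=5 g(6,2)=5 g(6,4)=4 g(6,6)=1
t=7: g(7,-7)=1 g(7,-5)=5 g(7,-3)=9 g(7,-1)=5 g(7,1)=5 g(7,3)=9 g(7,5)=5 g(7,7)=1
t=8: g(8,-8)=1 g(8,-6)=6 g(8,-4)=14 g(8,-2)=14 g(8,2)=14 g(8,4)=14 g(8,6)=6 g(8,8)=1
t=9: g(9,-9)=1 g(9,-7)=7 g(9,-5)=20 g(9,-3)=28 g(9,-1)=14 g(9,1)=14 g(9,3)=28 g(9,5)=20 g(9,7)=7 g(9,9)=1
t=10: g(10,-10)=1 g(10,-8)=8 g(10,-6)=27 g(10,-4)=48 g(10,-2)=42 g(10,2)=42 g(10,4)=48 g(10,6)=27 g(10,8)=8 g(10,10)=1
t=11: g(11,-11)=1 g(11,-9)=9 g(11,-7)=35 g(11,-5)=75 g(11,-3)=90 g(11,-1)=42 g(11,1)=42 g(11,3)=90 g(11,5)=75 g(11,7)=35 g(11,9)=9 g(11,11)=1
t=12: g(12,-12)=1 g(12,-10)=10 g(12,-8)=44 g(12,-6)=110 g(12,-4)=165 g(12,-2)=132 g(12,2)=132 g(12,4)=165 g(12,6)=110 g(12,8)=44 g(12,10)=10 g(12,12)=1
t=13: g(13,-13)=1 g(13,-11)=11 g(13,-9)=54 g(13,-7)=154 g(13,-5)=275 g(13,-3)=297 g(13,-1)=132 g(13,1)=132 g(13,3)=297 g(13,5)=275 g(13,7)=154 g(13,9)=54 g(13,11)=11 g(13,13)=1
t=14: g(14,-14)=1 g(14,-12)=12 g(14,-10)=65 g(14,-8)=208 g(14,-6)=429 g(14,-4)=572 g(14,-2)=429 g(14,2)=429 g(14,4)=572 g(14,6)=429 g(14,8)=208 g(14,10)=65 g(14,12)=12 g(14,14)=1
t=15: g(15,-15)=1 g(15,-13)=13 g(15,-11)=77 g(15,-9)=273 g(15,-7)=637 g(15,-5)=1001 g(15,-3)=1001 g(15,-1)=429 g(15,1)=429 g(15,3)=1001 g(15,5)=1001 g(15,7)=637 g(15,9)=273 g(15,11)=77 g(15,13)=13 g(15,15)=1
t=16: g(16,-16)=1 g(16,-14)=14 g(16,-12)=90 g(16,-10)=350 g(16,-8)=910 g(16,-6)=1638 g(16,-4)=2002 g(16,-2)=1430 g(16,2)=1430 g(16,4)=2002 g(16,6)=1638 g(16,8)=910 g(16,10)=350 g(16,12)=90 g(16,14)=14 g(16,16)=1
Paths never hitting 0: Σ_s g(16,s) = 12870
Paths hitting 0: 2^16 - 12870 = 52666
P = 52666/65536 = 26333/32768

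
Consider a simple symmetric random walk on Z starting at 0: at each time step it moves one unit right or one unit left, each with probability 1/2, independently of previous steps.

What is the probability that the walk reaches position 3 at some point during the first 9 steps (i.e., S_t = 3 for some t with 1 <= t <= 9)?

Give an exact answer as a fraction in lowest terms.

Count via complement. Let g(t,s) = #length-t paths at position s with S_1..S_t all ≠ 3.
g(t,s) = g(t-1,s-1) + g(t-1,s+1) for s ≠ 3; g(t,3) = 0.
t=0: g(0,0)=1
t=1: g(1,-1)=1 g(1,1)=1
t=2: g(2,-2)=1 g(2,0)=2 g(2,2)=1
t=3: g(3,-3)=1 g(3,-1)=3 g(3,1)=3
t=4: g(4,-4)=1 g(4,-2)=4 g(4,0)=6 g(4,2)=3
t=5: g(5,-5)=1 g(5,-3)=5 g(5,-1)=10 g(5,1)=9
t=6: g(6,-6)=1 g(6,-4)=6 g(6,-2)=15 g(6,0)=19 g(6,2)=9
t=7: g(7,-7)=1 g(7,-5)=7 g(7,-3)=21 g(7,-1)=34 g(7,1)=28
t=8: g(8,-8)=1 g(8,-6)=8 g(8,-4)=28 g(8,-2)=55 g(8,0)=62 g(8,2)=28
t=9: g(9,-9)=1 g(9,-7)=9 g(9,-5)=36 g(9,-3)=83 g(9,-1)=117 g(9,1)=90
Paths never hitting 3: Σ_s g(9,s) = 336
Paths hitting 3: 2^9 - 336 = 176
P = 176/512 = 11/32

Answer: 11/32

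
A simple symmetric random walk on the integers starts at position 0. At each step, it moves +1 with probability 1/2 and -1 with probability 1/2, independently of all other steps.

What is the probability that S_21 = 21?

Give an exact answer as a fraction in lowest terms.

Answer: 1/2097152

Derivation:
To reach position 21 after 21 steps: need 21 steps of +1 and 0 of -1.
Favorable paths: C(21,21) = 1
Total paths: 2^21 = 2097152
P = 1/2097152 = 1/2097152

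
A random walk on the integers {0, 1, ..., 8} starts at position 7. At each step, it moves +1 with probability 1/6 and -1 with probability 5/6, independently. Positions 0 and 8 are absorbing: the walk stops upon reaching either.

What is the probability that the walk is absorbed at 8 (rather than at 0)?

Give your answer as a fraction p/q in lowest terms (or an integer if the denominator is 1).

Answer: 19531/97656

Derivation:
Biased walk: p = 1/6, q = 5/6, r = q/p = 5
Gambler's ruin: P(hit 8 before 0 | start at 7) = (1 - r^a)/(1 - r^N)
r^7 = 78125; r^8 = 390625
P = (1 - 78125) / (1 - 390625) = -78124 / -390624 = 19531/97656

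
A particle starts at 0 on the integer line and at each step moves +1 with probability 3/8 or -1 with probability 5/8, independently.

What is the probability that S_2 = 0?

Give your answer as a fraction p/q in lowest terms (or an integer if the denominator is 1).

To be at 0 after 2 steps: need exactly 1 step of +1 and 1 of -1.
Number of such sequences: C(2,1) = 2
Each has probability (3/8)^1 · (5/8)^1 = 15/64
P = 2 · 15/64 = 15/32

Answer: 15/32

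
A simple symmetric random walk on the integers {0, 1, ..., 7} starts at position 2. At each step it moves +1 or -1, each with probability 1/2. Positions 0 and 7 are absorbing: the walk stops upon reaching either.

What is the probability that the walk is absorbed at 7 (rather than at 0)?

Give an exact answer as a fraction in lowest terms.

Answer: 2/7

Derivation:
Symmetric walk (p = 1/2): the harmonic-function argument gives P(hit 7 before 0 | start at 2) = a/N.
P = 2/7 = 2/7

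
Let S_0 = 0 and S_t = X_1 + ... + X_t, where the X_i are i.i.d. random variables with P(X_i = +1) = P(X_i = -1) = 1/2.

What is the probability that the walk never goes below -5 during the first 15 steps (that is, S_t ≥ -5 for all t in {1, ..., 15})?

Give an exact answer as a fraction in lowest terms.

Let f(t,s) = #length-t paths at position s with S_1..S_t all ≥ -5.
f(t,s) = f(t-1,s-1) + f(t-1,s+1) for s ≥ -5; f(t,s) = 0 for s < -5.
t=0: f(0,0)=1
t=1: f(1,-1)=1 f(1,1)=1
t=2: f(2,-2)=1 f(2,0)=2 f(2,2)=1
t=3: f(3,-3)=1 f(3,-1)=3 f(3,1)=3 f(3,3)=1
t=4: f(4,-4)=1 f(4,-2)=4 f(4,0)=6 f(4,2)=4 f(4,4)=1
t=5: f(5,-5)=1 f(5,-3)=5 f(5,-1)=10 f(5,1)=10 f(5,3)=5 f(5,5)=1
t=6: f(6,-4)=6 f(6,-2)=15 f(6,0)=20 f(6,2)=15 f(6,4)=6 f(6,6)=1
t=7: f(7,-5)=6 f(7,-3)=21 f(7,-1)=35 f(7,1)=35 f(7,3)=21 f(7,5)=7 f(7,7)=1
t=8: f(8,-4)=27 f(8,-2)=56 f(8,0)=70 f(8,2)=56 f(8,4)=28 f(8,6)=8 f(8,8)=1
t=9: f(9,-5)=27 f(9,-3)=83 f(9,-1)=126 f(9,1)=126 f(9,3)=84 f(9,5)=36 f(9,7)=9 f(9,9)=1
t=10: f(10,-4)=110 f(10,-2)=209 f(10,0)=252 f(10,2)=210 f(10,4)=120 f(10,6)=45 f(10,8)=10 f(10,10)=1
t=11: f(11,-5)=110 f(11,-3)=319 f(11,-1)=461 f(11,1)=462 f(11,3)=330 f(11,5)=165 f(11,7)=55 f(11,9)=11 f(11,11)=1
t=12: f(12,-4)=429 f(12,-2)=780 f(12,0)=923 f(12,2)=792 f(12,4)=495 f(12,6)=220 f(12,8)=66 f(12,10)=12 f(12,12)=1
t=13: f(13,-5)=429 f(13,-3)=1209 f(13,-1)=1703 f(13,1)=1715 f(13,3)=1287 f(13,5)=715 f(13,7)=286 f(13,9)=78 f(13,11)=13 f(13,13)=1
t=14: f(14,-4)=1638 f(14,-2)=2912 f(14,0)=3418 f(14,2)=3002 f(14,4)=2002 f(14,6)=1001 f(14,8)=364 f(14,10)=91 f(14,12)=14 f(14,14)=1
t=15: f(15,-5)=1638 f(15,-3)=4550 f(15,-1)=6330 f(15,1)=6420 f(15,3)=5004 f(15,5)=3003 f(15,7)=1365 f(15,9)=455 f(15,11)=105 f(15,13)=15 f(15,15)=1
Σ_s f(15,s) = 28886
P = 28886/32768 = 14443/16384

Answer: 14443/16384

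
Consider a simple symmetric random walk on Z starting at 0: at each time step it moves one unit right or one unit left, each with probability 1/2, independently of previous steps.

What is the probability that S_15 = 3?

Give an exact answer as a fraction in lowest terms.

To reach position 3 after 15 steps: need 9 steps of +1 and 6 of -1.
Favorable paths: C(15,9) = 5005
Total paths: 2^15 = 32768
P = 5005/32768 = 5005/32768

Answer: 5005/32768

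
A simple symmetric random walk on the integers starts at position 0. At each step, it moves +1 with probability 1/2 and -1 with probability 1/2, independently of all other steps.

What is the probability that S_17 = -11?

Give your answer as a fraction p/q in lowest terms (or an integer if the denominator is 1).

Answer: 85/16384

Derivation:
To reach position -11 after 17 steps: need 3 steps of +1 and 14 of -1.
Favorable paths: C(17,3) = 680
Total paths: 2^17 = 131072
P = 680/131072 = 85/16384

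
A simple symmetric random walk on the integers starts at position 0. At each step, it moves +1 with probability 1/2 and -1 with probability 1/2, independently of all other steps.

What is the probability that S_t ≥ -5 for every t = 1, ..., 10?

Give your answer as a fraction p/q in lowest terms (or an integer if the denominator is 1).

Let f(t,s) = #length-t paths at position s with S_1..S_t all ≥ -5.
f(t,s) = f(t-1,s-1) + f(t-1,s+1) for s ≥ -5; f(t,s) = 0 for s < -5.
t=0: f(0,0)=1
t=1: f(1,-1)=1 f(1,1)=1
t=2: f(2,-2)=1 f(2,0)=2 f(2,2)=1
t=3: f(3,-3)=1 f(3,-1)=3 f(3,1)=3 f(3,3)=1
t=4: f(4,-4)=1 f(4,-2)=4 f(4,0)=6 f(4,2)=4 f(4,4)=1
t=5: f(5,-5)=1 f(5,-3)=5 f(5,-1)=10 f(5,1)=10 f(5,3)=5 f(5,5)=1
t=6: f(6,-4)=6 f(6,-2)=15 f(6,0)=20 f(6,2)=15 f(6,4)=6 f(6,6)=1
t=7: f(7,-5)=6 f(7,-3)=21 f(7,-1)=35 f(7,1)=35 f(7,3)=21 f(7,5)=7 f(7,7)=1
t=8: f(8,-4)=27 f(8,-2)=56 f(8,0)=70 f(8,2)=56 f(8,4)=28 f(8,6)=8 f(8,8)=1
t=9: f(9,-5)=27 f(9,-3)=83 f(9,-1)=126 f(9,1)=126 f(9,3)=84 f(9,5)=36 f(9,7)=9 f(9,9)=1
t=10: f(10,-4)=110 f(10,-2)=209 f(10,0)=252 f(10,2)=210 f(10,4)=120 f(10,6)=45 f(10,8)=10 f(10,10)=1
Σ_s f(10,s) = 957
P = 957/1024 = 957/1024

Answer: 957/1024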